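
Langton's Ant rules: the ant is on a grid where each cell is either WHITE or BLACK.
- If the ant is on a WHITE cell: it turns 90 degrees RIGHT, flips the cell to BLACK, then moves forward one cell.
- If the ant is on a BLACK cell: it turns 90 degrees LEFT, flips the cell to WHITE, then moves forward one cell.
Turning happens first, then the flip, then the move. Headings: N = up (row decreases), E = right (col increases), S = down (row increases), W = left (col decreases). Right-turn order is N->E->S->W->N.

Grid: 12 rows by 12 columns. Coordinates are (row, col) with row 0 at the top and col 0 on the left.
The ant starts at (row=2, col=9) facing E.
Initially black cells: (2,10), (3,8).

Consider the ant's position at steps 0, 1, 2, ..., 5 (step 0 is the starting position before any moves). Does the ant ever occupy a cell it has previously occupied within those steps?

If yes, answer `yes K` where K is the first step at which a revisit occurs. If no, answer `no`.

Step 1: on WHITE (2,9): turn R to S, flip to black, move to (3,9). |black|=3 — new cell
Step 2: on WHITE (3,9): turn R to W, flip to black, move to (3,8). |black|=4 — new cell
Step 3: on BLACK (3,8): turn L to S, flip to white, move to (4,8). |black|=3 — new cell
Step 4: on WHITE (4,8): turn R to W, flip to black, move to (4,7). |black|=4 — new cell
Step 5: on WHITE (4,7): turn R to N, flip to black, move to (3,7). |black|=5 — new cell
No revisit within 5 steps.

Answer: no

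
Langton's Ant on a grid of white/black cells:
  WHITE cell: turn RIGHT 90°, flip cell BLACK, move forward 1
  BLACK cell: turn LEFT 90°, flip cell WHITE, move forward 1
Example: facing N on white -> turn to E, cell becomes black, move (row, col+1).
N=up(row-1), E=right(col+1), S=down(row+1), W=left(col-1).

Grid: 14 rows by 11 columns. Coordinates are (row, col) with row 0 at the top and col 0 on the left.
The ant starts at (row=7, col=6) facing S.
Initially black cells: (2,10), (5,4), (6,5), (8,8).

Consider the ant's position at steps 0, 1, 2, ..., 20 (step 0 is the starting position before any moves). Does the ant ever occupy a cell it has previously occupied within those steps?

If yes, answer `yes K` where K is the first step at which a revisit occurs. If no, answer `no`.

Step 1: on WHITE (7,6): turn R to W, flip to black, move to (7,5). |black|=5 — new cell
Step 2: on WHITE (7,5): turn R to N, flip to black, move to (6,5). |black|=6 — new cell
Step 3: on BLACK (6,5): turn L to W, flip to white, move to (6,4). |black|=5 — new cell
Step 4: on WHITE (6,4): turn R to N, flip to black, move to (5,4). |black|=6 — new cell
Step 5: on BLACK (5,4): turn L to W, flip to white, move to (5,3). |black|=5 — new cell
Step 6: on WHITE (5,3): turn R to N, flip to black, move to (4,3). |black|=6 — new cell
Step 7: on WHITE (4,3): turn R to E, flip to black, move to (4,4). |black|=7 — new cell
Step 8: on WHITE (4,4): turn R to S, flip to black, move to (5,4). |black|=8 — REVISIT

Answer: yes 8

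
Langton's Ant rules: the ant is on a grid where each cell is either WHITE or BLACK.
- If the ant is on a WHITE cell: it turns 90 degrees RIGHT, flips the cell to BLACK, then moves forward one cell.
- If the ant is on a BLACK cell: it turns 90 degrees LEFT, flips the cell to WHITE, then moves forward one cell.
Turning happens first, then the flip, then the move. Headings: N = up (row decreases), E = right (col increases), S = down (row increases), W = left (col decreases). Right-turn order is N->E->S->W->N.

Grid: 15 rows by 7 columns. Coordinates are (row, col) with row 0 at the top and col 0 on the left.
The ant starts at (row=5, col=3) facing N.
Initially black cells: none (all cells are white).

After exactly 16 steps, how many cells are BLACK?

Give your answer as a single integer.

Answer: 8

Derivation:
Step 1: on WHITE (5,3): turn R to E, flip to black, move to (5,4). |black|=1
Step 2: on WHITE (5,4): turn R to S, flip to black, move to (6,4). |black|=2
Step 3: on WHITE (6,4): turn R to W, flip to black, move to (6,3). |black|=3
Step 4: on WHITE (6,3): turn R to N, flip to black, move to (5,3). |black|=4
Step 5: on BLACK (5,3): turn L to W, flip to white, move to (5,2). |black|=3
Step 6: on WHITE (5,2): turn R to N, flip to black, move to (4,2). |black|=4
Step 7: on WHITE (4,2): turn R to E, flip to black, move to (4,3). |black|=5
Step 8: on WHITE (4,3): turn R to S, flip to black, move to (5,3). |black|=6
Step 9: on WHITE (5,3): turn R to W, flip to black, move to (5,2). |black|=7
Step 10: on BLACK (5,2): turn L to S, flip to white, move to (6,2). |black|=6
Step 11: on WHITE (6,2): turn R to W, flip to black, move to (6,1). |black|=7
Step 12: on WHITE (6,1): turn R to N, flip to black, move to (5,1). |black|=8
Step 13: on WHITE (5,1): turn R to E, flip to black, move to (5,2). |black|=9
Step 14: on WHITE (5,2): turn R to S, flip to black, move to (6,2). |black|=10
Step 15: on BLACK (6,2): turn L to E, flip to white, move to (6,3). |black|=9
Step 16: on BLACK (6,3): turn L to N, flip to white, move to (5,3). |black|=8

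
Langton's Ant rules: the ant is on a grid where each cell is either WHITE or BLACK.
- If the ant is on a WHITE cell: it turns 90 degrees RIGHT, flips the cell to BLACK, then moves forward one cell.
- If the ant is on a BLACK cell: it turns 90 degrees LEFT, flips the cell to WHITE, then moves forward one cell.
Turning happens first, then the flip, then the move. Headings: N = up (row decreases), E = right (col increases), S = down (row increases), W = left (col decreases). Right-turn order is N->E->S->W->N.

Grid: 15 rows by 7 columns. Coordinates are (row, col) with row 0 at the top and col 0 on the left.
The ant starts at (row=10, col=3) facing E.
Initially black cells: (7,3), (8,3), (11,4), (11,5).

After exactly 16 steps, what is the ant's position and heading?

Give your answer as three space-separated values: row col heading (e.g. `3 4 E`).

Step 1: on WHITE (10,3): turn R to S, flip to black, move to (11,3). |black|=5
Step 2: on WHITE (11,3): turn R to W, flip to black, move to (11,2). |black|=6
Step 3: on WHITE (11,2): turn R to N, flip to black, move to (10,2). |black|=7
Step 4: on WHITE (10,2): turn R to E, flip to black, move to (10,3). |black|=8
Step 5: on BLACK (10,3): turn L to N, flip to white, move to (9,3). |black|=7
Step 6: on WHITE (9,3): turn R to E, flip to black, move to (9,4). |black|=8
Step 7: on WHITE (9,4): turn R to S, flip to black, move to (10,4). |black|=9
Step 8: on WHITE (10,4): turn R to W, flip to black, move to (10,3). |black|=10
Step 9: on WHITE (10,3): turn R to N, flip to black, move to (9,3). |black|=11
Step 10: on BLACK (9,3): turn L to W, flip to white, move to (9,2). |black|=10
Step 11: on WHITE (9,2): turn R to N, flip to black, move to (8,2). |black|=11
Step 12: on WHITE (8,2): turn R to E, flip to black, move to (8,3). |black|=12
Step 13: on BLACK (8,3): turn L to N, flip to white, move to (7,3). |black|=11
Step 14: on BLACK (7,3): turn L to W, flip to white, move to (7,2). |black|=10
Step 15: on WHITE (7,2): turn R to N, flip to black, move to (6,2). |black|=11
Step 16: on WHITE (6,2): turn R to E, flip to black, move to (6,3). |black|=12

Answer: 6 3 E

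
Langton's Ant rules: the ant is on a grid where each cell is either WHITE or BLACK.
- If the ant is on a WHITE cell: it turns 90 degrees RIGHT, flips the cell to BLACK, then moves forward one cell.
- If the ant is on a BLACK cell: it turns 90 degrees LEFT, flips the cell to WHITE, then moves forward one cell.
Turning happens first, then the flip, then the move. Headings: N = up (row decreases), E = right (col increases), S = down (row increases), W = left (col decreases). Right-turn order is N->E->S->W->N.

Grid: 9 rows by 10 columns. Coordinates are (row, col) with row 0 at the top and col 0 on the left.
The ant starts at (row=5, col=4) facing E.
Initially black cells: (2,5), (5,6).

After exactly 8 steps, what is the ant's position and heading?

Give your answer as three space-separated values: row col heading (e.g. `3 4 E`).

Step 1: on WHITE (5,4): turn R to S, flip to black, move to (6,4). |black|=3
Step 2: on WHITE (6,4): turn R to W, flip to black, move to (6,3). |black|=4
Step 3: on WHITE (6,3): turn R to N, flip to black, move to (5,3). |black|=5
Step 4: on WHITE (5,3): turn R to E, flip to black, move to (5,4). |black|=6
Step 5: on BLACK (5,4): turn L to N, flip to white, move to (4,4). |black|=5
Step 6: on WHITE (4,4): turn R to E, flip to black, move to (4,5). |black|=6
Step 7: on WHITE (4,5): turn R to S, flip to black, move to (5,5). |black|=7
Step 8: on WHITE (5,5): turn R to W, flip to black, move to (5,4). |black|=8

Answer: 5 4 W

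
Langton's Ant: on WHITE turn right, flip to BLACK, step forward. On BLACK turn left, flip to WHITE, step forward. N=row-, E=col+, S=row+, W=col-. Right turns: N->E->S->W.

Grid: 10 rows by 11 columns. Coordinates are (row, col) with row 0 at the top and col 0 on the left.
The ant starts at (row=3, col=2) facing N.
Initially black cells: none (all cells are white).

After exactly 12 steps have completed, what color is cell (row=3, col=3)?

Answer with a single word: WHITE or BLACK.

Step 1: on WHITE (3,2): turn R to E, flip to black, move to (3,3). |black|=1
Step 2: on WHITE (3,3): turn R to S, flip to black, move to (4,3). |black|=2
Step 3: on WHITE (4,3): turn R to W, flip to black, move to (4,2). |black|=3
Step 4: on WHITE (4,2): turn R to N, flip to black, move to (3,2). |black|=4
Step 5: on BLACK (3,2): turn L to W, flip to white, move to (3,1). |black|=3
Step 6: on WHITE (3,1): turn R to N, flip to black, move to (2,1). |black|=4
Step 7: on WHITE (2,1): turn R to E, flip to black, move to (2,2). |black|=5
Step 8: on WHITE (2,2): turn R to S, flip to black, move to (3,2). |black|=6
Step 9: on WHITE (3,2): turn R to W, flip to black, move to (3,1). |black|=7
Step 10: on BLACK (3,1): turn L to S, flip to white, move to (4,1). |black|=6
Step 11: on WHITE (4,1): turn R to W, flip to black, move to (4,0). |black|=7
Step 12: on WHITE (4,0): turn R to N, flip to black, move to (3,0). |black|=8

Answer: BLACK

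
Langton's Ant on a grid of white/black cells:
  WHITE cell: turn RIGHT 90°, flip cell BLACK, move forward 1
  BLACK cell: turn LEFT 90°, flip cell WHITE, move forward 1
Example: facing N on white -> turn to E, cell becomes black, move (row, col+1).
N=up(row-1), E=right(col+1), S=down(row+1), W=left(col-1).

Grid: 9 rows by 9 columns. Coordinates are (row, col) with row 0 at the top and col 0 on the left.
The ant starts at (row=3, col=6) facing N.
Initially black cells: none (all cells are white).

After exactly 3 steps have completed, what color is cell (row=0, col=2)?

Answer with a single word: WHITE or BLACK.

Answer: WHITE

Derivation:
Step 1: on WHITE (3,6): turn R to E, flip to black, move to (3,7). |black|=1
Step 2: on WHITE (3,7): turn R to S, flip to black, move to (4,7). |black|=2
Step 3: on WHITE (4,7): turn R to W, flip to black, move to (4,6). |black|=3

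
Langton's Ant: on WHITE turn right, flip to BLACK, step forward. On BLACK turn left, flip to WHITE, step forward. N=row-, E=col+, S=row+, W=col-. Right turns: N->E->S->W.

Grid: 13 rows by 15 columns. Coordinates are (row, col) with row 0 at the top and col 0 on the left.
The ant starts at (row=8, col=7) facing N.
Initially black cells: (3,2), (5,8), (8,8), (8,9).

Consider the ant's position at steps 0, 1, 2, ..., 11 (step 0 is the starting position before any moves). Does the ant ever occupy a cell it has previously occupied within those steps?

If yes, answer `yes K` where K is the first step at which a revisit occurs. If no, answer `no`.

Answer: yes 8

Derivation:
Step 1: on WHITE (8,7): turn R to E, flip to black, move to (8,8). |black|=5 — new cell
Step 2: on BLACK (8,8): turn L to N, flip to white, move to (7,8). |black|=4 — new cell
Step 3: on WHITE (7,8): turn R to E, flip to black, move to (7,9). |black|=5 — new cell
Step 4: on WHITE (7,9): turn R to S, flip to black, move to (8,9). |black|=6 — new cell
Step 5: on BLACK (8,9): turn L to E, flip to white, move to (8,10). |black|=5 — new cell
Step 6: on WHITE (8,10): turn R to S, flip to black, move to (9,10). |black|=6 — new cell
Step 7: on WHITE (9,10): turn R to W, flip to black, move to (9,9). |black|=7 — new cell
Step 8: on WHITE (9,9): turn R to N, flip to black, move to (8,9). |black|=8 — REVISIT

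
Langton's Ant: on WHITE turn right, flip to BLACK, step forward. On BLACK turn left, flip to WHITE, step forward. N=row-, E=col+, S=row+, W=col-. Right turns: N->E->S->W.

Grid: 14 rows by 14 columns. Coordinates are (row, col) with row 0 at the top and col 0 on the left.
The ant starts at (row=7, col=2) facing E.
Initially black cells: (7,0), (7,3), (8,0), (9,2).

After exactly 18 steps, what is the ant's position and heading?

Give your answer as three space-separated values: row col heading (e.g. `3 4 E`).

Answer: 6 3 W

Derivation:
Step 1: on WHITE (7,2): turn R to S, flip to black, move to (8,2). |black|=5
Step 2: on WHITE (8,2): turn R to W, flip to black, move to (8,1). |black|=6
Step 3: on WHITE (8,1): turn R to N, flip to black, move to (7,1). |black|=7
Step 4: on WHITE (7,1): turn R to E, flip to black, move to (7,2). |black|=8
Step 5: on BLACK (7,2): turn L to N, flip to white, move to (6,2). |black|=7
Step 6: on WHITE (6,2): turn R to E, flip to black, move to (6,3). |black|=8
Step 7: on WHITE (6,3): turn R to S, flip to black, move to (7,3). |black|=9
Step 8: on BLACK (7,3): turn L to E, flip to white, move to (7,4). |black|=8
Step 9: on WHITE (7,4): turn R to S, flip to black, move to (8,4). |black|=9
Step 10: on WHITE (8,4): turn R to W, flip to black, move to (8,3). |black|=10
Step 11: on WHITE (8,3): turn R to N, flip to black, move to (7,3). |black|=11
Step 12: on WHITE (7,3): turn R to E, flip to black, move to (7,4). |black|=12
Step 13: on BLACK (7,4): turn L to N, flip to white, move to (6,4). |black|=11
Step 14: on WHITE (6,4): turn R to E, flip to black, move to (6,5). |black|=12
Step 15: on WHITE (6,5): turn R to S, flip to black, move to (7,5). |black|=13
Step 16: on WHITE (7,5): turn R to W, flip to black, move to (7,4). |black|=14
Step 17: on WHITE (7,4): turn R to N, flip to black, move to (6,4). |black|=15
Step 18: on BLACK (6,4): turn L to W, flip to white, move to (6,3). |black|=14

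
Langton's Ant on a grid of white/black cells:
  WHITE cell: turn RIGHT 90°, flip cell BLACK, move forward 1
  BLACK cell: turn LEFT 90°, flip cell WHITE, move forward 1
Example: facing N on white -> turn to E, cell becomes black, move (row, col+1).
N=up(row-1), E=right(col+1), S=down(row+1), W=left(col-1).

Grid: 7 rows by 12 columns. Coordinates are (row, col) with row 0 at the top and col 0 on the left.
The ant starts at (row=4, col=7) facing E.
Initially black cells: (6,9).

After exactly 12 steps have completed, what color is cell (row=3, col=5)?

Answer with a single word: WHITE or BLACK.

Answer: WHITE

Derivation:
Step 1: on WHITE (4,7): turn R to S, flip to black, move to (5,7). |black|=2
Step 2: on WHITE (5,7): turn R to W, flip to black, move to (5,6). |black|=3
Step 3: on WHITE (5,6): turn R to N, flip to black, move to (4,6). |black|=4
Step 4: on WHITE (4,6): turn R to E, flip to black, move to (4,7). |black|=5
Step 5: on BLACK (4,7): turn L to N, flip to white, move to (3,7). |black|=4
Step 6: on WHITE (3,7): turn R to E, flip to black, move to (3,8). |black|=5
Step 7: on WHITE (3,8): turn R to S, flip to black, move to (4,8). |black|=6
Step 8: on WHITE (4,8): turn R to W, flip to black, move to (4,7). |black|=7
Step 9: on WHITE (4,7): turn R to N, flip to black, move to (3,7). |black|=8
Step 10: on BLACK (3,7): turn L to W, flip to white, move to (3,6). |black|=7
Step 11: on WHITE (3,6): turn R to N, flip to black, move to (2,6). |black|=8
Step 12: on WHITE (2,6): turn R to E, flip to black, move to (2,7). |black|=9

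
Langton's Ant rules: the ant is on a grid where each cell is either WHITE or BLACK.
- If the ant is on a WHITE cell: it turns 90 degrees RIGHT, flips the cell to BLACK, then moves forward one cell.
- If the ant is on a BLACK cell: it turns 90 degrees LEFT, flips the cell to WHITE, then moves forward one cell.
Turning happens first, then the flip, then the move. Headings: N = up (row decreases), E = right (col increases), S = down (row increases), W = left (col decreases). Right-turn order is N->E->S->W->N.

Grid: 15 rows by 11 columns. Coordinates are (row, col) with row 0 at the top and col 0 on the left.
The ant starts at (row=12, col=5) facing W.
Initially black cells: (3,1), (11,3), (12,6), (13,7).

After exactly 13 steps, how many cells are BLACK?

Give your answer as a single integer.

Answer: 11

Derivation:
Step 1: on WHITE (12,5): turn R to N, flip to black, move to (11,5). |black|=5
Step 2: on WHITE (11,5): turn R to E, flip to black, move to (11,6). |black|=6
Step 3: on WHITE (11,6): turn R to S, flip to black, move to (12,6). |black|=7
Step 4: on BLACK (12,6): turn L to E, flip to white, move to (12,7). |black|=6
Step 5: on WHITE (12,7): turn R to S, flip to black, move to (13,7). |black|=7
Step 6: on BLACK (13,7): turn L to E, flip to white, move to (13,8). |black|=6
Step 7: on WHITE (13,8): turn R to S, flip to black, move to (14,8). |black|=7
Step 8: on WHITE (14,8): turn R to W, flip to black, move to (14,7). |black|=8
Step 9: on WHITE (14,7): turn R to N, flip to black, move to (13,7). |black|=9
Step 10: on WHITE (13,7): turn R to E, flip to black, move to (13,8). |black|=10
Step 11: on BLACK (13,8): turn L to N, flip to white, move to (12,8). |black|=9
Step 12: on WHITE (12,8): turn R to E, flip to black, move to (12,9). |black|=10
Step 13: on WHITE (12,9): turn R to S, flip to black, move to (13,9). |black|=11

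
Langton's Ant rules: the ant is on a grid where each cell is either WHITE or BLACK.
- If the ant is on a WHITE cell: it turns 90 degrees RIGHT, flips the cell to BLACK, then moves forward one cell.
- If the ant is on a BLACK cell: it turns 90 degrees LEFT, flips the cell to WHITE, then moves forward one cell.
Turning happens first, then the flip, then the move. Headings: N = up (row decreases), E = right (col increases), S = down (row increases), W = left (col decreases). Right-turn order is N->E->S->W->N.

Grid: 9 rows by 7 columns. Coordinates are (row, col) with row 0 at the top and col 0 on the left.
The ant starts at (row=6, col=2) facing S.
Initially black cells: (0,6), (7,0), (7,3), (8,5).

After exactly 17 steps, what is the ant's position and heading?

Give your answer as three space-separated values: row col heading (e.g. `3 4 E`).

Answer: 6 3 W

Derivation:
Step 1: on WHITE (6,2): turn R to W, flip to black, move to (6,1). |black|=5
Step 2: on WHITE (6,1): turn R to N, flip to black, move to (5,1). |black|=6
Step 3: on WHITE (5,1): turn R to E, flip to black, move to (5,2). |black|=7
Step 4: on WHITE (5,2): turn R to S, flip to black, move to (6,2). |black|=8
Step 5: on BLACK (6,2): turn L to E, flip to white, move to (6,3). |black|=7
Step 6: on WHITE (6,3): turn R to S, flip to black, move to (7,3). |black|=8
Step 7: on BLACK (7,3): turn L to E, flip to white, move to (7,4). |black|=7
Step 8: on WHITE (7,4): turn R to S, flip to black, move to (8,4). |black|=8
Step 9: on WHITE (8,4): turn R to W, flip to black, move to (8,3). |black|=9
Step 10: on WHITE (8,3): turn R to N, flip to black, move to (7,3). |black|=10
Step 11: on WHITE (7,3): turn R to E, flip to black, move to (7,4). |black|=11
Step 12: on BLACK (7,4): turn L to N, flip to white, move to (6,4). |black|=10
Step 13: on WHITE (6,4): turn R to E, flip to black, move to (6,5). |black|=11
Step 14: on WHITE (6,5): turn R to S, flip to black, move to (7,5). |black|=12
Step 15: on WHITE (7,5): turn R to W, flip to black, move to (7,4). |black|=13
Step 16: on WHITE (7,4): turn R to N, flip to black, move to (6,4). |black|=14
Step 17: on BLACK (6,4): turn L to W, flip to white, move to (6,3). |black|=13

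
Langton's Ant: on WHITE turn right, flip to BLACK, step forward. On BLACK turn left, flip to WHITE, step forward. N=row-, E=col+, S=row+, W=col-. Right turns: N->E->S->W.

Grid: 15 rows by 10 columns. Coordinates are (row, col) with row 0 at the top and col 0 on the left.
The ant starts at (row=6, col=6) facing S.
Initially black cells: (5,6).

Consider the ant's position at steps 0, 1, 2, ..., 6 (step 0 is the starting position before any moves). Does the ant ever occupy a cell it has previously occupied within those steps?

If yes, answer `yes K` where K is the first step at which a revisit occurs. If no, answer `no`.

Step 1: on WHITE (6,6): turn R to W, flip to black, move to (6,5). |black|=2 — new cell
Step 2: on WHITE (6,5): turn R to N, flip to black, move to (5,5). |black|=3 — new cell
Step 3: on WHITE (5,5): turn R to E, flip to black, move to (5,6). |black|=4 — new cell
Step 4: on BLACK (5,6): turn L to N, flip to white, move to (4,6). |black|=3 — new cell
Step 5: on WHITE (4,6): turn R to E, flip to black, move to (4,7). |black|=4 — new cell
Step 6: on WHITE (4,7): turn R to S, flip to black, move to (5,7). |black|=5 — new cell
No revisit within 6 steps.

Answer: no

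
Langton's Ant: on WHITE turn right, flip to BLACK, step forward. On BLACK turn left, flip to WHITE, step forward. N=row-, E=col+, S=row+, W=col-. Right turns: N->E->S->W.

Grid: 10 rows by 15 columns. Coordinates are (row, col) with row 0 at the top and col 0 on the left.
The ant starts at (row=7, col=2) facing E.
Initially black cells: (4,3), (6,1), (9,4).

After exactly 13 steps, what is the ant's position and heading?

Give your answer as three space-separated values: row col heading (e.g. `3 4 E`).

Answer: 6 2 N

Derivation:
Step 1: on WHITE (7,2): turn R to S, flip to black, move to (8,2). |black|=4
Step 2: on WHITE (8,2): turn R to W, flip to black, move to (8,1). |black|=5
Step 3: on WHITE (8,1): turn R to N, flip to black, move to (7,1). |black|=6
Step 4: on WHITE (7,1): turn R to E, flip to black, move to (7,2). |black|=7
Step 5: on BLACK (7,2): turn L to N, flip to white, move to (6,2). |black|=6
Step 6: on WHITE (6,2): turn R to E, flip to black, move to (6,3). |black|=7
Step 7: on WHITE (6,3): turn R to S, flip to black, move to (7,3). |black|=8
Step 8: on WHITE (7,3): turn R to W, flip to black, move to (7,2). |black|=9
Step 9: on WHITE (7,2): turn R to N, flip to black, move to (6,2). |black|=10
Step 10: on BLACK (6,2): turn L to W, flip to white, move to (6,1). |black|=9
Step 11: on BLACK (6,1): turn L to S, flip to white, move to (7,1). |black|=8
Step 12: on BLACK (7,1): turn L to E, flip to white, move to (7,2). |black|=7
Step 13: on BLACK (7,2): turn L to N, flip to white, move to (6,2). |black|=6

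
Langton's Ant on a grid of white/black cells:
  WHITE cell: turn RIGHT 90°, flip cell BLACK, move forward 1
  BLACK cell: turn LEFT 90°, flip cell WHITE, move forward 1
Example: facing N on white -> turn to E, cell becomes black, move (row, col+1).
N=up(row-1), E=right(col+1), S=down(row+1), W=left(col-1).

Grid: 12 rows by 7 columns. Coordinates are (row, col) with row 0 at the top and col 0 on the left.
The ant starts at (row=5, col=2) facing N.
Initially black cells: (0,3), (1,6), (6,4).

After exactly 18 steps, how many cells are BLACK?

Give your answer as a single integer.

Step 1: on WHITE (5,2): turn R to E, flip to black, move to (5,3). |black|=4
Step 2: on WHITE (5,3): turn R to S, flip to black, move to (6,3). |black|=5
Step 3: on WHITE (6,3): turn R to W, flip to black, move to (6,2). |black|=6
Step 4: on WHITE (6,2): turn R to N, flip to black, move to (5,2). |black|=7
Step 5: on BLACK (5,2): turn L to W, flip to white, move to (5,1). |black|=6
Step 6: on WHITE (5,1): turn R to N, flip to black, move to (4,1). |black|=7
Step 7: on WHITE (4,1): turn R to E, flip to black, move to (4,2). |black|=8
Step 8: on WHITE (4,2): turn R to S, flip to black, move to (5,2). |black|=9
Step 9: on WHITE (5,2): turn R to W, flip to black, move to (5,1). |black|=10
Step 10: on BLACK (5,1): turn L to S, flip to white, move to (6,1). |black|=9
Step 11: on WHITE (6,1): turn R to W, flip to black, move to (6,0). |black|=10
Step 12: on WHITE (6,0): turn R to N, flip to black, move to (5,0). |black|=11
Step 13: on WHITE (5,0): turn R to E, flip to black, move to (5,1). |black|=12
Step 14: on WHITE (5,1): turn R to S, flip to black, move to (6,1). |black|=13
Step 15: on BLACK (6,1): turn L to E, flip to white, move to (6,2). |black|=12
Step 16: on BLACK (6,2): turn L to N, flip to white, move to (5,2). |black|=11
Step 17: on BLACK (5,2): turn L to W, flip to white, move to (5,1). |black|=10
Step 18: on BLACK (5,1): turn L to S, flip to white, move to (6,1). |black|=9

Answer: 9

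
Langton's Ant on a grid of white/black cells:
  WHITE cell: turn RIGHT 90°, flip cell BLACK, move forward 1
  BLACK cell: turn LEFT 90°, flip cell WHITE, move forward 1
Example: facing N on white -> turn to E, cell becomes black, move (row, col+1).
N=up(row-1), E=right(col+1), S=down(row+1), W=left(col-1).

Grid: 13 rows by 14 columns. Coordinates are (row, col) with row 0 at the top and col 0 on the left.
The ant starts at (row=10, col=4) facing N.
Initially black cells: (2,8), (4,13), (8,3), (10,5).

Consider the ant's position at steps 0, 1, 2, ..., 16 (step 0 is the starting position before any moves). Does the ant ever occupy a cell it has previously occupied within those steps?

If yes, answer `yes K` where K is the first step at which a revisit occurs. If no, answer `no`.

Step 1: on WHITE (10,4): turn R to E, flip to black, move to (10,5). |black|=5 — new cell
Step 2: on BLACK (10,5): turn L to N, flip to white, move to (9,5). |black|=4 — new cell
Step 3: on WHITE (9,5): turn R to E, flip to black, move to (9,6). |black|=5 — new cell
Step 4: on WHITE (9,6): turn R to S, flip to black, move to (10,6). |black|=6 — new cell
Step 5: on WHITE (10,6): turn R to W, flip to black, move to (10,5). |black|=7 — REVISIT

Answer: yes 5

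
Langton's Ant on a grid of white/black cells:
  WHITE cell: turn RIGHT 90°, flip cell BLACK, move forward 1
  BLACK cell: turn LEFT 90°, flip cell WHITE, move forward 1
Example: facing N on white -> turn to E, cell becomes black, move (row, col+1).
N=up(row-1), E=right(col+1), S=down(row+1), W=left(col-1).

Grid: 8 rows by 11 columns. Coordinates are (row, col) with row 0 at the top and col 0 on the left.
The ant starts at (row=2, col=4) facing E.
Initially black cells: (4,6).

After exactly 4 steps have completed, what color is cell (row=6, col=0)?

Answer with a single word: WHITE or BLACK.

Step 1: on WHITE (2,4): turn R to S, flip to black, move to (3,4). |black|=2
Step 2: on WHITE (3,4): turn R to W, flip to black, move to (3,3). |black|=3
Step 3: on WHITE (3,3): turn R to N, flip to black, move to (2,3). |black|=4
Step 4: on WHITE (2,3): turn R to E, flip to black, move to (2,4). |black|=5

Answer: WHITE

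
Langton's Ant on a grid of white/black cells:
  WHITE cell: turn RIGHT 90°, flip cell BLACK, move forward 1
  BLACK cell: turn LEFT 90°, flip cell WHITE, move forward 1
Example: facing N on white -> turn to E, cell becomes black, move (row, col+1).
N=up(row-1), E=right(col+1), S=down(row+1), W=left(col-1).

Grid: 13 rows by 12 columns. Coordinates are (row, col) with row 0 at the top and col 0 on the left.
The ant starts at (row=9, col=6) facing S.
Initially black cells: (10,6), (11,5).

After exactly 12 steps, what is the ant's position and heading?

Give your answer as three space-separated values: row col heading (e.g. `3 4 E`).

Step 1: on WHITE (9,6): turn R to W, flip to black, move to (9,5). |black|=3
Step 2: on WHITE (9,5): turn R to N, flip to black, move to (8,5). |black|=4
Step 3: on WHITE (8,5): turn R to E, flip to black, move to (8,6). |black|=5
Step 4: on WHITE (8,6): turn R to S, flip to black, move to (9,6). |black|=6
Step 5: on BLACK (9,6): turn L to E, flip to white, move to (9,7). |black|=5
Step 6: on WHITE (9,7): turn R to S, flip to black, move to (10,7). |black|=6
Step 7: on WHITE (10,7): turn R to W, flip to black, move to (10,6). |black|=7
Step 8: on BLACK (10,6): turn L to S, flip to white, move to (11,6). |black|=6
Step 9: on WHITE (11,6): turn R to W, flip to black, move to (11,5). |black|=7
Step 10: on BLACK (11,5): turn L to S, flip to white, move to (12,5). |black|=6
Step 11: on WHITE (12,5): turn R to W, flip to black, move to (12,4). |black|=7
Step 12: on WHITE (12,4): turn R to N, flip to black, move to (11,4). |black|=8

Answer: 11 4 N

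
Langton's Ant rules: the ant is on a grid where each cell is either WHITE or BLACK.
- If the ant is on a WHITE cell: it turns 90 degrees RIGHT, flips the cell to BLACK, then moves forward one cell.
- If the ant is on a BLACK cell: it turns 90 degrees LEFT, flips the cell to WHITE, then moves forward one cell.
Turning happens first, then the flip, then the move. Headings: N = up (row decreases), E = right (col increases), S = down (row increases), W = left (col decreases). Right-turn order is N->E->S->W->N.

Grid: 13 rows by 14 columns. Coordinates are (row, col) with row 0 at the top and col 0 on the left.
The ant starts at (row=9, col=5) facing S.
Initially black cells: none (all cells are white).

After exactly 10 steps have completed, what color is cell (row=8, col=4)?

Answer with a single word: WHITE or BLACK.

Step 1: on WHITE (9,5): turn R to W, flip to black, move to (9,4). |black|=1
Step 2: on WHITE (9,4): turn R to N, flip to black, move to (8,4). |black|=2
Step 3: on WHITE (8,4): turn R to E, flip to black, move to (8,5). |black|=3
Step 4: on WHITE (8,5): turn R to S, flip to black, move to (9,5). |black|=4
Step 5: on BLACK (9,5): turn L to E, flip to white, move to (9,6). |black|=3
Step 6: on WHITE (9,6): turn R to S, flip to black, move to (10,6). |black|=4
Step 7: on WHITE (10,6): turn R to W, flip to black, move to (10,5). |black|=5
Step 8: on WHITE (10,5): turn R to N, flip to black, move to (9,5). |black|=6
Step 9: on WHITE (9,5): turn R to E, flip to black, move to (9,6). |black|=7
Step 10: on BLACK (9,6): turn L to N, flip to white, move to (8,6). |black|=6

Answer: BLACK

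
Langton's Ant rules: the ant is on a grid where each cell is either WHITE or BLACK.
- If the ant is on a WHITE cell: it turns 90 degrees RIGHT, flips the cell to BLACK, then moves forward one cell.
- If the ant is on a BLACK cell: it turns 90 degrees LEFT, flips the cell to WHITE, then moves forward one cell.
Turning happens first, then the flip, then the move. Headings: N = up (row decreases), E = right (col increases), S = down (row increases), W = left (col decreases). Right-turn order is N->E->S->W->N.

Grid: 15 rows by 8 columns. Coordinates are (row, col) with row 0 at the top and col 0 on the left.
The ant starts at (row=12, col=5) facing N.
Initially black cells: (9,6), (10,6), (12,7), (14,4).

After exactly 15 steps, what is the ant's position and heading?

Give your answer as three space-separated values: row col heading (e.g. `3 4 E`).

Step 1: on WHITE (12,5): turn R to E, flip to black, move to (12,6). |black|=5
Step 2: on WHITE (12,6): turn R to S, flip to black, move to (13,6). |black|=6
Step 3: on WHITE (13,6): turn R to W, flip to black, move to (13,5). |black|=7
Step 4: on WHITE (13,5): turn R to N, flip to black, move to (12,5). |black|=8
Step 5: on BLACK (12,5): turn L to W, flip to white, move to (12,4). |black|=7
Step 6: on WHITE (12,4): turn R to N, flip to black, move to (11,4). |black|=8
Step 7: on WHITE (11,4): turn R to E, flip to black, move to (11,5). |black|=9
Step 8: on WHITE (11,5): turn R to S, flip to black, move to (12,5). |black|=10
Step 9: on WHITE (12,5): turn R to W, flip to black, move to (12,4). |black|=11
Step 10: on BLACK (12,4): turn L to S, flip to white, move to (13,4). |black|=10
Step 11: on WHITE (13,4): turn R to W, flip to black, move to (13,3). |black|=11
Step 12: on WHITE (13,3): turn R to N, flip to black, move to (12,3). |black|=12
Step 13: on WHITE (12,3): turn R to E, flip to black, move to (12,4). |black|=13
Step 14: on WHITE (12,4): turn R to S, flip to black, move to (13,4). |black|=14
Step 15: on BLACK (13,4): turn L to E, flip to white, move to (13,5). |black|=13

Answer: 13 5 E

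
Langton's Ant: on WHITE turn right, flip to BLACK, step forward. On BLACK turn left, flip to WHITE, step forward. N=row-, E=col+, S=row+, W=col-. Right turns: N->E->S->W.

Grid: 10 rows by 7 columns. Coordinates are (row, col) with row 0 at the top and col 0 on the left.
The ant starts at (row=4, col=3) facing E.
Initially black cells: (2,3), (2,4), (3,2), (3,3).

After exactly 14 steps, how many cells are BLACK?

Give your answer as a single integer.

Step 1: on WHITE (4,3): turn R to S, flip to black, move to (5,3). |black|=5
Step 2: on WHITE (5,3): turn R to W, flip to black, move to (5,2). |black|=6
Step 3: on WHITE (5,2): turn R to N, flip to black, move to (4,2). |black|=7
Step 4: on WHITE (4,2): turn R to E, flip to black, move to (4,3). |black|=8
Step 5: on BLACK (4,3): turn L to N, flip to white, move to (3,3). |black|=7
Step 6: on BLACK (3,3): turn L to W, flip to white, move to (3,2). |black|=6
Step 7: on BLACK (3,2): turn L to S, flip to white, move to (4,2). |black|=5
Step 8: on BLACK (4,2): turn L to E, flip to white, move to (4,3). |black|=4
Step 9: on WHITE (4,3): turn R to S, flip to black, move to (5,3). |black|=5
Step 10: on BLACK (5,3): turn L to E, flip to white, move to (5,4). |black|=4
Step 11: on WHITE (5,4): turn R to S, flip to black, move to (6,4). |black|=5
Step 12: on WHITE (6,4): turn R to W, flip to black, move to (6,3). |black|=6
Step 13: on WHITE (6,3): turn R to N, flip to black, move to (5,3). |black|=7
Step 14: on WHITE (5,3): turn R to E, flip to black, move to (5,4). |black|=8

Answer: 8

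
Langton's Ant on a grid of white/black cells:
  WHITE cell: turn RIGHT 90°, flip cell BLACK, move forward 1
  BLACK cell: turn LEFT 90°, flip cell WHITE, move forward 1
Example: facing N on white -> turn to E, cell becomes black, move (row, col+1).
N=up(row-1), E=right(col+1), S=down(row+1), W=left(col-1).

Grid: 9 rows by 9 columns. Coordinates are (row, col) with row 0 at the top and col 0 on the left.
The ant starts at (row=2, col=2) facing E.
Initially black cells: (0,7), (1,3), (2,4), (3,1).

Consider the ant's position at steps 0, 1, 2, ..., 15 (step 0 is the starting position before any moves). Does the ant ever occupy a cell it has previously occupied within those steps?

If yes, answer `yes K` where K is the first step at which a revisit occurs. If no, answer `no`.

Step 1: on WHITE (2,2): turn R to S, flip to black, move to (3,2). |black|=5 — new cell
Step 2: on WHITE (3,2): turn R to W, flip to black, move to (3,1). |black|=6 — new cell
Step 3: on BLACK (3,1): turn L to S, flip to white, move to (4,1). |black|=5 — new cell
Step 4: on WHITE (4,1): turn R to W, flip to black, move to (4,0). |black|=6 — new cell
Step 5: on WHITE (4,0): turn R to N, flip to black, move to (3,0). |black|=7 — new cell
Step 6: on WHITE (3,0): turn R to E, flip to black, move to (3,1). |black|=8 — REVISIT

Answer: yes 6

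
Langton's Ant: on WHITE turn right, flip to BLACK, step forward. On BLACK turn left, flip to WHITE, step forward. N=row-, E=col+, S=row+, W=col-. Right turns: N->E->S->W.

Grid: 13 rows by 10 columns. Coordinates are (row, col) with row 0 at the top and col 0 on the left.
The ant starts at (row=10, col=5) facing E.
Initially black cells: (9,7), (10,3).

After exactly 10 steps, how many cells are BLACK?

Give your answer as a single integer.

Answer: 8

Derivation:
Step 1: on WHITE (10,5): turn R to S, flip to black, move to (11,5). |black|=3
Step 2: on WHITE (11,5): turn R to W, flip to black, move to (11,4). |black|=4
Step 3: on WHITE (11,4): turn R to N, flip to black, move to (10,4). |black|=5
Step 4: on WHITE (10,4): turn R to E, flip to black, move to (10,5). |black|=6
Step 5: on BLACK (10,5): turn L to N, flip to white, move to (9,5). |black|=5
Step 6: on WHITE (9,5): turn R to E, flip to black, move to (9,6). |black|=6
Step 7: on WHITE (9,6): turn R to S, flip to black, move to (10,6). |black|=7
Step 8: on WHITE (10,6): turn R to W, flip to black, move to (10,5). |black|=8
Step 9: on WHITE (10,5): turn R to N, flip to black, move to (9,5). |black|=9
Step 10: on BLACK (9,5): turn L to W, flip to white, move to (9,4). |black|=8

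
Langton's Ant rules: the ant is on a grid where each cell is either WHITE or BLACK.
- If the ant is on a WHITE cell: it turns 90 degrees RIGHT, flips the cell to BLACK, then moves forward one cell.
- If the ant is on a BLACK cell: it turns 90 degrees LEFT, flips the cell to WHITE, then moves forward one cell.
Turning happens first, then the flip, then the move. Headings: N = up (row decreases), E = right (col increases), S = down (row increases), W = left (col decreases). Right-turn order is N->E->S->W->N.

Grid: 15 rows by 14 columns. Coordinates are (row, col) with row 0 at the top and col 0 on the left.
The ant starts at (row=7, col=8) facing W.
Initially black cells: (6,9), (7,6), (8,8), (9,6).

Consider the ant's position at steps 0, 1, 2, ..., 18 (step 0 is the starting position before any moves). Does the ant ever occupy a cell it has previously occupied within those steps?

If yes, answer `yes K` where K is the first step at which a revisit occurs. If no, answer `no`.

Answer: yes 6

Derivation:
Step 1: on WHITE (7,8): turn R to N, flip to black, move to (6,8). |black|=5 — new cell
Step 2: on WHITE (6,8): turn R to E, flip to black, move to (6,9). |black|=6 — new cell
Step 3: on BLACK (6,9): turn L to N, flip to white, move to (5,9). |black|=5 — new cell
Step 4: on WHITE (5,9): turn R to E, flip to black, move to (5,10). |black|=6 — new cell
Step 5: on WHITE (5,10): turn R to S, flip to black, move to (6,10). |black|=7 — new cell
Step 6: on WHITE (6,10): turn R to W, flip to black, move to (6,9). |black|=8 — REVISIT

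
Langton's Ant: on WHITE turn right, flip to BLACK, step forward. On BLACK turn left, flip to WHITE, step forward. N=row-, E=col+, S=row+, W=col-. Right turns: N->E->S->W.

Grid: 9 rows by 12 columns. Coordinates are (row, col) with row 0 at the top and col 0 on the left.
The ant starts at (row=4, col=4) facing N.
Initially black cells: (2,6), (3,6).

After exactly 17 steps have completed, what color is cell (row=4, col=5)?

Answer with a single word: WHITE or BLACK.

Step 1: on WHITE (4,4): turn R to E, flip to black, move to (4,5). |black|=3
Step 2: on WHITE (4,5): turn R to S, flip to black, move to (5,5). |black|=4
Step 3: on WHITE (5,5): turn R to W, flip to black, move to (5,4). |black|=5
Step 4: on WHITE (5,4): turn R to N, flip to black, move to (4,4). |black|=6
Step 5: on BLACK (4,4): turn L to W, flip to white, move to (4,3). |black|=5
Step 6: on WHITE (4,3): turn R to N, flip to black, move to (3,3). |black|=6
Step 7: on WHITE (3,3): turn R to E, flip to black, move to (3,4). |black|=7
Step 8: on WHITE (3,4): turn R to S, flip to black, move to (4,4). |black|=8
Step 9: on WHITE (4,4): turn R to W, flip to black, move to (4,3). |black|=9
Step 10: on BLACK (4,3): turn L to S, flip to white, move to (5,3). |black|=8
Step 11: on WHITE (5,3): turn R to W, flip to black, move to (5,2). |black|=9
Step 12: on WHITE (5,2): turn R to N, flip to black, move to (4,2). |black|=10
Step 13: on WHITE (4,2): turn R to E, flip to black, move to (4,3). |black|=11
Step 14: on WHITE (4,3): turn R to S, flip to black, move to (5,3). |black|=12
Step 15: on BLACK (5,3): turn L to E, flip to white, move to (5,4). |black|=11
Step 16: on BLACK (5,4): turn L to N, flip to white, move to (4,4). |black|=10
Step 17: on BLACK (4,4): turn L to W, flip to white, move to (4,3). |black|=9

Answer: BLACK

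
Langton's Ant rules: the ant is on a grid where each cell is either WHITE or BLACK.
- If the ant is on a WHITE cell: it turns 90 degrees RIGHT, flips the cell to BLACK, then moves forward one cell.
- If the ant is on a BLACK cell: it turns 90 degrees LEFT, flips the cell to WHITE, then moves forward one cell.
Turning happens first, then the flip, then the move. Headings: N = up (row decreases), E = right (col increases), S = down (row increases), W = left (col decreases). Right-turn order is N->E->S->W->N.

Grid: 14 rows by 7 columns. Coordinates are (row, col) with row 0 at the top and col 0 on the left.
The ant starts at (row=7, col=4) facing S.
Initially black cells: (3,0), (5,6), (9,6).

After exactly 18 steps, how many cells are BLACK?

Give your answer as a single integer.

Step 1: on WHITE (7,4): turn R to W, flip to black, move to (7,3). |black|=4
Step 2: on WHITE (7,3): turn R to N, flip to black, move to (6,3). |black|=5
Step 3: on WHITE (6,3): turn R to E, flip to black, move to (6,4). |black|=6
Step 4: on WHITE (6,4): turn R to S, flip to black, move to (7,4). |black|=7
Step 5: on BLACK (7,4): turn L to E, flip to white, move to (7,5). |black|=6
Step 6: on WHITE (7,5): turn R to S, flip to black, move to (8,5). |black|=7
Step 7: on WHITE (8,5): turn R to W, flip to black, move to (8,4). |black|=8
Step 8: on WHITE (8,4): turn R to N, flip to black, move to (7,4). |black|=9
Step 9: on WHITE (7,4): turn R to E, flip to black, move to (7,5). |black|=10
Step 10: on BLACK (7,5): turn L to N, flip to white, move to (6,5). |black|=9
Step 11: on WHITE (6,5): turn R to E, flip to black, move to (6,6). |black|=10
Step 12: on WHITE (6,6): turn R to S, flip to black, move to (7,6). |black|=11
Step 13: on WHITE (7,6): turn R to W, flip to black, move to (7,5). |black|=12
Step 14: on WHITE (7,5): turn R to N, flip to black, move to (6,5). |black|=13
Step 15: on BLACK (6,5): turn L to W, flip to white, move to (6,4). |black|=12
Step 16: on BLACK (6,4): turn L to S, flip to white, move to (7,4). |black|=11
Step 17: on BLACK (7,4): turn L to E, flip to white, move to (7,5). |black|=10
Step 18: on BLACK (7,5): turn L to N, flip to white, move to (6,5). |black|=9

Answer: 9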